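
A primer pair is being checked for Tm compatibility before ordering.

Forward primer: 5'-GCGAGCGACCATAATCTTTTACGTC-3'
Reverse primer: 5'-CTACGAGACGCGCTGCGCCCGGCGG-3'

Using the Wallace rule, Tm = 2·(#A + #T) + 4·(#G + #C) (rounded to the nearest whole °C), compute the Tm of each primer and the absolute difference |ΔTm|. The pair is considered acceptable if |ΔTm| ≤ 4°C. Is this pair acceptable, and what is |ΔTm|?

Forward: A=6 T=7 G=5 C=7 → Tm = 2·13 + 4·12 = 74°C.
Reverse: A=3 T=2 G=10 C=10 → Tm = 2·5 + 4·20 = 90°C.
|ΔTm| = |74 − 90| = 16°C, > 4°C.

|ΔTm| = 16°C; the pair is not acceptable.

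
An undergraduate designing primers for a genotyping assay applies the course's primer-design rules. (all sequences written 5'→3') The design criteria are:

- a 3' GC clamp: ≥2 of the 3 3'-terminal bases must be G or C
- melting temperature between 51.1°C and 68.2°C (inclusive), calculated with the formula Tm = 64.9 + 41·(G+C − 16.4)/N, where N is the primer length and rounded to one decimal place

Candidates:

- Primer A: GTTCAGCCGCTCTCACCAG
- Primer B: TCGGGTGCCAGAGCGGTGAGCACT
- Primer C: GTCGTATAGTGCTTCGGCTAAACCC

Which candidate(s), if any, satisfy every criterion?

Primer A (19 nt, A=3 T=4 G=4 C=8): 3' end CAG has 2 G/C ✓; Tm = 64.9 + 41·(12 − 16.4)/19 = 55.4°C ✓ — passes.
Primer B (24 nt, A=4 T=4 G=10 C=6): 3' end ACT has 1 G/C, need ≥2 ✗; Tm = 64.9 + 41·(16 − 16.4)/24 = 64.2°C ✓ — fails.
Primer C (25 nt, A=5 T=7 G=6 C=7): 3' end CCC has 3 G/C ✓; Tm = 64.9 + 41·(13 − 16.4)/25 = 59.3°C ✓ — passes.

Primer A and Primer C.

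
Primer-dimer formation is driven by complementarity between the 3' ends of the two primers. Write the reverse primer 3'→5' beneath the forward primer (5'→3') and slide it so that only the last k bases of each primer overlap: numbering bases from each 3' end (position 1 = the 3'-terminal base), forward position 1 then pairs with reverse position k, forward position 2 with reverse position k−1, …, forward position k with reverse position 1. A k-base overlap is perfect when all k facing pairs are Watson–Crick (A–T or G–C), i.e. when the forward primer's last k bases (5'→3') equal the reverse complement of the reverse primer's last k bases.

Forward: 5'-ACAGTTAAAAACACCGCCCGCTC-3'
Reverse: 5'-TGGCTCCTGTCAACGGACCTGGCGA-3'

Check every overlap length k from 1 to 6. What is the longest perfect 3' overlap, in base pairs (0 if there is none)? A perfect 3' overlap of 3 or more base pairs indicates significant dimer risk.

Last 6 bases (5'→3') — forward …CCGCTC, reverse …TGGCGA.
Reverse complement of the reverse primer's last 6 bases: TCGCCA; its first k bases are the reverse complement of the reverse primer's last k bases, so a perfect k-base overlap needs the forward primer's last k bases to equal them.
Comparing (forward last k vs required): k=1: C vs T ✗; k=2: TC vs TC ✓; k=3: CTC vs TCG ✗; k=4: GCTC vs TCGC ✗; k=5: CGCTC vs TCGCC ✗; k=6: CCGCTC vs TCGCCA ✗.
Only k = 2 is perfect, so the longest perfect 3' overlap is 2.

Longest perfect overlap: 2 complementary base pairs; below the dimer-risk threshold (threshold 3).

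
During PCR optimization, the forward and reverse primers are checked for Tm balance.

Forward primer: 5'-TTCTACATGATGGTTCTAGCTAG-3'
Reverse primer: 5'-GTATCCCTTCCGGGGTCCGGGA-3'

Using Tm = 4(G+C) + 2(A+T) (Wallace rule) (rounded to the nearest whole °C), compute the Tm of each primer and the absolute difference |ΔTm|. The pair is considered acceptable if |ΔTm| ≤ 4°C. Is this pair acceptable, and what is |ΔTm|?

|ΔTm| = 10°C; the pair is not acceptable.

Forward: A=5 T=9 G=5 C=4 → Tm = 2·14 + 4·9 = 64°C.
Reverse: A=2 T=5 G=8 C=7 → Tm = 2·7 + 4·15 = 74°C.
|ΔTm| = |64 − 74| = 10°C, > 4°C.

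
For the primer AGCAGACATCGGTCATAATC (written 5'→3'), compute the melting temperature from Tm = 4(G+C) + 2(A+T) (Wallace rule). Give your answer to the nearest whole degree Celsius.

58°C

Base counts: A=7, T=4, G=4, C=5 (length 20).
Tm = 2·(7+4) + 4·(4+5) = 2·11 + 4·9 = 22 + 36 = 58°C.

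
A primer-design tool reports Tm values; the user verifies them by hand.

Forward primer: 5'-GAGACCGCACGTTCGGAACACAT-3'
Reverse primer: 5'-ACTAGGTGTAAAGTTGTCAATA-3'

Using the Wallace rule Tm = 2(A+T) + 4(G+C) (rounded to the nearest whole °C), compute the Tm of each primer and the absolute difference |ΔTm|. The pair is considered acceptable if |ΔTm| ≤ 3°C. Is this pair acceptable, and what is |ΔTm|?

Forward: A=7 T=3 G=6 C=7 → Tm = 2·10 + 4·13 = 72°C.
Reverse: A=8 T=7 G=5 C=2 → Tm = 2·15 + 4·7 = 58°C.
|ΔTm| = |72 − 58| = 14°C, > 3°C.

|ΔTm| = 14°C; the pair is not acceptable.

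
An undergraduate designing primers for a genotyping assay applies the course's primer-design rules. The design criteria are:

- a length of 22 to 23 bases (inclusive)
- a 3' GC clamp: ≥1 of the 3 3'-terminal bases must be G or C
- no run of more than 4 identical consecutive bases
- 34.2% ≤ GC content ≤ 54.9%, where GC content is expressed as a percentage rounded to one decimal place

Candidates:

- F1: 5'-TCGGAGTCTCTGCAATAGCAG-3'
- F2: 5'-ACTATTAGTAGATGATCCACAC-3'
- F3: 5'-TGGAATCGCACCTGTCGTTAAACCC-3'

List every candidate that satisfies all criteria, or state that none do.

F2 only.

F1 (21 nt, A=5 T=5 G=6 C=5): length 21, outside 22–23 ✗; 3' end CAG has 2 G/C ✓; longest run = 2 ✓; GC 11/21 = 52.4% ✓ — fails.
F2 (22 nt, A=8 T=6 G=3 C=5): length 22 ✓; 3' end CAC has 2 G/C ✓; longest run = 2 ✓; GC 8/22 = 36.4% ✓ — passes.
F3 (25 nt, A=6 T=6 G=5 C=8): length 25, outside 22–23 ✗; 3' end CCC has 3 G/C ✓; longest run = 3 ✓; GC 13/25 = 52.0% ✓ — fails.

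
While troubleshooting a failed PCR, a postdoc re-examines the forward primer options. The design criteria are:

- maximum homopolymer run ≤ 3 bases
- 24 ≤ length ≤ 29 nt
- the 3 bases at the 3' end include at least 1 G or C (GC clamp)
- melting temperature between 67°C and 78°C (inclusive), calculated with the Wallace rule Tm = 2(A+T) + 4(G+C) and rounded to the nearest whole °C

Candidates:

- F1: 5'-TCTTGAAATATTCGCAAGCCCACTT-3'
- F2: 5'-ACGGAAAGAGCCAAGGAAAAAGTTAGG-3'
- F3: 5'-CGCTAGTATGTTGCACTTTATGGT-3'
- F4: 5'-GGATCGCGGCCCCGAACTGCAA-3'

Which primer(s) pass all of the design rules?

F1 and F3.

F1 (25 nt, A=7 T=8 G=3 C=7): longest run = 3 ✓; length 25 ✓; 3' end CTT has 1 G/C ✓; Tm = 2·15 + 4·10 = 70°C ✓ — passes.
F2 (27 nt, A=13 T=2 G=9 C=3): longest run = 5, exceeds 3 ✗; length 27 ✓; 3' end AGG has 2 G/C ✓; Tm = 2·15 + 4·12 = 78°C ✓ — fails.
F3 (24 nt, A=4 T=10 G=6 C=4): longest run = 3 ✓; length 24 ✓; 3' end GGT has 2 G/C ✓; Tm = 2·14 + 4·10 = 68°C ✓ — passes.
F4 (22 nt, A=5 T=2 G=7 C=8): longest run = 4, exceeds 3 ✗; length 22, outside 24–29 ✗; 3' end CAA has 1 G/C ✓; Tm = 2·7 + 4·15 = 74°C ✓ — fails.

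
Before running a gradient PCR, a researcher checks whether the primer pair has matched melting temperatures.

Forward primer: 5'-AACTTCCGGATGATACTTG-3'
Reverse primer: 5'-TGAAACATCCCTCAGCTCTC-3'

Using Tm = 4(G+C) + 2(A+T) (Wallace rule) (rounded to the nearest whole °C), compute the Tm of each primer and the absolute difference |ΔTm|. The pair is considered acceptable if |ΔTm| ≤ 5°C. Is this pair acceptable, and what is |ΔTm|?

Forward: A=5 T=6 G=4 C=4 → Tm = 2·11 + 4·8 = 54°C.
Reverse: A=5 T=5 G=2 C=8 → Tm = 2·10 + 4·10 = 60°C.
|ΔTm| = |54 − 60| = 6°C, > 5°C.

|ΔTm| = 6°C; the pair is not acceptable.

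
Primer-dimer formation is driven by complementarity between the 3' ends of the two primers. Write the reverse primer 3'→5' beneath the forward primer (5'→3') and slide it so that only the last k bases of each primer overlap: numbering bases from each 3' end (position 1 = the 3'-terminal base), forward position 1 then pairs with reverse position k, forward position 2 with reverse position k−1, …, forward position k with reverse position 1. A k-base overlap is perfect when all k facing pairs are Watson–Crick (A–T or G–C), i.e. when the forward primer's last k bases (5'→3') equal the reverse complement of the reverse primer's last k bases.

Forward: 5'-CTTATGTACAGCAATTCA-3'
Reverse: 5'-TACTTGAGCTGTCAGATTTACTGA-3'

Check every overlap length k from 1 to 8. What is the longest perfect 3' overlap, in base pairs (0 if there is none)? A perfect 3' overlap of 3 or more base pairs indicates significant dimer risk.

Longest perfect overlap: 3 complementary base pairs; significant dimer risk (threshold 3).

Last 8 bases (5'→3') — forward …GCAATTCA, reverse …TTTACTGA.
Reverse complement of the reverse primer's last 8 bases: TCAGTAAA; its first k bases are the reverse complement of the reverse primer's last k bases, so a perfect k-base overlap needs the forward primer's last k bases to equal them.
Comparing (forward last k vs required): k=1: A vs T ✗; k=2: CA vs TC ✗; k=3: TCA vs TCA ✓; k=4: TTCA vs TCAG ✗; k=5: ATTCA vs TCAGT ✗; k=6: AATTCA vs TCAGTA ✗; k=7: CAATTCA vs TCAGTAA ✗; k=8: GCAATTCA vs TCAGTAAA ✗.
Only k = 3 is perfect, so the longest perfect 3' overlap is 3.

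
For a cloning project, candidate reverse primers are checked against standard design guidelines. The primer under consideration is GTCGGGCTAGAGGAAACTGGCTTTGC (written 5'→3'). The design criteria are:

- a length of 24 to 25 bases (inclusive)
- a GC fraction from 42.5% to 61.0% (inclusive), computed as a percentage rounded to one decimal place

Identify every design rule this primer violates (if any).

Fails: length.

Base counts: A=5, T=6, G=10, C=5 (length 26).
length: length 26, outside 24–25 ✗
GC content: GC 15/26 = 57.7% ✓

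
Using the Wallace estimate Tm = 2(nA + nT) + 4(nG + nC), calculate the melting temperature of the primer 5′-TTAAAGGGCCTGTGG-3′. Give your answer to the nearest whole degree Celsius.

46°C

Base counts: A=3, T=4, G=6, C=2 (length 15).
Tm = 2·(3+4) + 4·(6+2) = 2·7 + 4·8 = 14 + 32 = 46°C.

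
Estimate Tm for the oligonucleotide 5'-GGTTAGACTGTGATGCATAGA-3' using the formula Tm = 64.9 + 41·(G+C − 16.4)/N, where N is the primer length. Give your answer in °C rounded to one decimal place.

50.5°C

Base counts: A=6, T=6, G=7, C=2; G+C = 9, N = 21.
Tm = 64.9 + 41·(9 − 16.4)/21 = 64.9 + -303.40/21 = 50.5°C.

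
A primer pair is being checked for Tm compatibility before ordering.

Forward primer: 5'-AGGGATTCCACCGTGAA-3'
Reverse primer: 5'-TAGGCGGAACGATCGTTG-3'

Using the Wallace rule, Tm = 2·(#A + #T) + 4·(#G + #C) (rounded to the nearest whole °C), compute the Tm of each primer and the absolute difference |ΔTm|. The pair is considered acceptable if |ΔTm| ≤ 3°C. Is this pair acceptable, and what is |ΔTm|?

|ΔTm| = 4°C; the pair is not acceptable.

Forward: A=5 T=3 G=5 C=4 → Tm = 2·8 + 4·9 = 52°C.
Reverse: A=4 T=4 G=7 C=3 → Tm = 2·8 + 4·10 = 56°C.
|ΔTm| = |52 − 56| = 4°C, > 3°C.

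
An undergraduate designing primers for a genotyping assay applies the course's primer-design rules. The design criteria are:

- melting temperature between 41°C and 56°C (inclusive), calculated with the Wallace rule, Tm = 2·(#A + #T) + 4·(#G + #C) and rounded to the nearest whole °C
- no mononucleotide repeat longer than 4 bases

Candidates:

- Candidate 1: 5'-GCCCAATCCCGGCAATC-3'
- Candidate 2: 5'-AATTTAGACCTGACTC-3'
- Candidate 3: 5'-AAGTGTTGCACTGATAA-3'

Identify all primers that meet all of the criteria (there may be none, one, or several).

Candidate 1, Candidate 2 and Candidate 3.

Candidate 1 (17 nt, A=4 T=2 G=3 C=8): Tm = 2·6 + 4·11 = 56°C ✓; longest run = 3 ✓ — passes.
Candidate 2 (16 nt, A=5 T=5 G=2 C=4): Tm = 2·10 + 4·6 = 44°C ✓; longest run = 3 ✓ — passes.
Candidate 3 (17 nt, A=6 T=5 G=4 C=2): Tm = 2·11 + 4·6 = 46°C ✓; longest run = 2 ✓ — passes.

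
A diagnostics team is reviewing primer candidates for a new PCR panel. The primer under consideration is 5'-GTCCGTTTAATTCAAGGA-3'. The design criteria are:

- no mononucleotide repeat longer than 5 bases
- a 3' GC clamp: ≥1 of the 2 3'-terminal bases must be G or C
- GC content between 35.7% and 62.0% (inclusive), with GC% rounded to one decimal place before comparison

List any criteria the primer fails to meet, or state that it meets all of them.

Base counts: A=5, T=6, G=4, C=3 (length 18).
homopolymer run: longest run = 3 ✓
GC clamp: 3' end GA has 1 G/C ✓
GC content: GC 7/18 = 38.9% ✓

Meets all criteria.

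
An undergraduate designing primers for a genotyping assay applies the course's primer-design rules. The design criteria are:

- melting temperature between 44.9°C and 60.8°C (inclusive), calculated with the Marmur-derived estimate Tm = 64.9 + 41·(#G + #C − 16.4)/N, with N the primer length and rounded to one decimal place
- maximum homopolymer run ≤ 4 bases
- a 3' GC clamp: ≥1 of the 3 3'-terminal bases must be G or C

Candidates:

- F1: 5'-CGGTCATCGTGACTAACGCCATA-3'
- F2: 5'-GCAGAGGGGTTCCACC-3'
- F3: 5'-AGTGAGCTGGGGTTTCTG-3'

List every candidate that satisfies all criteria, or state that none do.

F1 (23 nt, A=6 T=5 G=5 C=7): Tm = 64.9 + 41·(12 − 16.4)/23 = 57.1°C ✓; longest run = 2 ✓; 3' end ATA has 0 G/C, need ≥1 ✗ — fails.
F2 (16 nt, A=3 T=2 G=6 C=5): Tm = 64.9 + 41·(11 − 16.4)/16 = 51.1°C ✓; longest run = 4 ✓; 3' end ACC has 2 G/C ✓ — passes.
F3 (18 nt, A=2 T=6 G=8 C=2): Tm = 64.9 + 41·(10 − 16.4)/18 = 50.3°C ✓; longest run = 4 ✓; 3' end CTG has 2 G/C ✓ — passes.

F2 and F3.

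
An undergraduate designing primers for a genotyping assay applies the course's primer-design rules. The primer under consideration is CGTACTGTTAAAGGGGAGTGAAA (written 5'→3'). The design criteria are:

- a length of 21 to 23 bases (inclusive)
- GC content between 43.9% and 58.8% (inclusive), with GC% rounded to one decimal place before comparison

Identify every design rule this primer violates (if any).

Base counts: A=8, T=5, G=8, C=2 (length 23).
length: length 23 ✓
GC content: GC 10/23 = 43.5%, outside 43.9–58.8% ✗

Fails: GC content.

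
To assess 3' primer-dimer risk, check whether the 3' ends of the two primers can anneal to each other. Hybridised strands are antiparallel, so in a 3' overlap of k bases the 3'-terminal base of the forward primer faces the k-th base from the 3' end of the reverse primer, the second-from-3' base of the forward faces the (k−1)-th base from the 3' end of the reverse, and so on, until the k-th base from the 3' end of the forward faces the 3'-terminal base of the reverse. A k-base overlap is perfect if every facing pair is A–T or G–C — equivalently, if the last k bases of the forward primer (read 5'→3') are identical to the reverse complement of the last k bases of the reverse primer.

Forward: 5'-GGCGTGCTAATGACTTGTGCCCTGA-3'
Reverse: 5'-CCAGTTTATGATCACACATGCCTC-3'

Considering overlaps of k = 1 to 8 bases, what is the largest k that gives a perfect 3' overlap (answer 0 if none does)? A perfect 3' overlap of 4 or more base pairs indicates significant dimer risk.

Last 8 bases (5'→3') — forward …TGCCCTGA, reverse …CATGCCTC.
Reverse complement of the reverse primer's last 8 bases: GAGGCATG; its first k bases are the reverse complement of the reverse primer's last k bases, so a perfect k-base overlap needs the forward primer's last k bases to equal them.
Comparing (forward last k vs required): k=1: A vs G ✗; k=2: GA vs GA ✓; k=3: TGA vs GAG ✗; k=4: CTGA vs GAGG ✗; k=5: CCTGA vs GAGGC ✗; k=6: CCCTGA vs GAGGCA ✗; k=7: GCCCTGA vs GAGGCAT ✗; k=8: TGCCCTGA vs GAGGCATG ✗.
Only k = 2 is perfect, so the longest perfect 3' overlap is 2.

Longest perfect overlap: 2 complementary base pairs; below the dimer-risk threshold (threshold 4).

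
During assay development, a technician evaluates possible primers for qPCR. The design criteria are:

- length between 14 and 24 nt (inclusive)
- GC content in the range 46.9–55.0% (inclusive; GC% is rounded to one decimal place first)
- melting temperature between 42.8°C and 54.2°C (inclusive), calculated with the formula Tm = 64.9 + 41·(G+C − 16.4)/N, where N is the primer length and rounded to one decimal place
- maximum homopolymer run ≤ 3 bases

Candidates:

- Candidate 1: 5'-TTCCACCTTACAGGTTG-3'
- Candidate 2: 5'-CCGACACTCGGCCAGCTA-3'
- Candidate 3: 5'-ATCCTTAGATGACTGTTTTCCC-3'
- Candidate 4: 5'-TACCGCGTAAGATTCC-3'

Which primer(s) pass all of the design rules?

Candidate 1 (17 nt, A=3 T=6 G=3 C=5): length 17 ✓; GC 8/17 = 47.1% ✓; Tm = 64.9 + 41·(8 − 16.4)/17 = 44.6°C ✓; longest run = 2 ✓ — passes.
Candidate 2 (18 nt, A=4 T=2 G=4 C=8): length 18 ✓; GC 12/18 = 66.7%, outside 46.9–55.0% ✗; Tm = 64.9 + 41·(12 − 16.4)/18 = 54.9°C, outside 42.8–54.2°C ✗; longest run = 2 ✓ — fails.
Candidate 3 (22 nt, A=4 T=9 G=3 C=6): length 22 ✓; GC 9/22 = 40.9%, outside 46.9–55.0% ✗; Tm = 64.9 + 41·(9 − 16.4)/22 = 51.1°C ✓; longest run = 4, exceeds 3 ✗ — fails.
Candidate 4 (16 nt, A=4 T=4 G=3 C=5): length 16 ✓; GC 8/16 = 50.0% ✓; Tm = 64.9 + 41·(8 − 16.4)/16 = 43.4°C ✓; longest run = 2 ✓ — passes.

Candidate 1 and Candidate 4.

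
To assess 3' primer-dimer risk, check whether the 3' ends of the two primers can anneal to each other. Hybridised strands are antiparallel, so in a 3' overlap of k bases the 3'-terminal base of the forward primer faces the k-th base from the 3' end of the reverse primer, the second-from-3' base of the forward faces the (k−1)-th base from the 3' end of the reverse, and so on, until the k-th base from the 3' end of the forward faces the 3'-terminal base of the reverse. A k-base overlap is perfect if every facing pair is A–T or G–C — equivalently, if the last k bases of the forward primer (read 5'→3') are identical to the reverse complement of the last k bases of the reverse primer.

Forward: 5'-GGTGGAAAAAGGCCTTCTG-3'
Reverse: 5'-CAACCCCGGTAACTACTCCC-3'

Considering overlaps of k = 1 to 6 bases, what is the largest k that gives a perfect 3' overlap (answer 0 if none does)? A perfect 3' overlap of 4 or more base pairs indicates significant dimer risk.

Longest perfect overlap: 1 complementary base pair; below the dimer-risk threshold (threshold 4).

Last 6 bases (5'→3') — forward …CTTCTG, reverse …ACTCCC.
Reverse complement of the reverse primer's last 6 bases: GGGAGT; its first k bases are the reverse complement of the reverse primer's last k bases, so a perfect k-base overlap needs the forward primer's last k bases to equal them.
Comparing (forward last k vs required): k=1: G vs G ✓; k=2: TG vs GG ✗; k=3: CTG vs GGG ✗; k=4: TCTG vs GGGA ✗; k=5: TTCTG vs GGGAG ✗; k=6: CTTCTG vs GGGAGT ✗.
Only k = 1 is perfect, so the longest perfect 3' overlap is 1.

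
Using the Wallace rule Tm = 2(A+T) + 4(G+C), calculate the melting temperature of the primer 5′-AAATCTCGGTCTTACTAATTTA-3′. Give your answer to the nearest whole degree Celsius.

Base counts: A=7, T=9, G=2, C=4 (length 22).
Tm = 2·(7+9) + 4·(2+4) = 2·16 + 4·6 = 32 + 24 = 56°C.

56°C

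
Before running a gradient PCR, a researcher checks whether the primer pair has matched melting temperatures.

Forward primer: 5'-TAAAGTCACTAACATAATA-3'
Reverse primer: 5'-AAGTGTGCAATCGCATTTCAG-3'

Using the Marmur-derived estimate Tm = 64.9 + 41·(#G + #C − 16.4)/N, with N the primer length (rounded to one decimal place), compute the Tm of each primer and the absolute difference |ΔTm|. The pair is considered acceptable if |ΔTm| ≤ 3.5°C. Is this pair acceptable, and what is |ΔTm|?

Forward: G+C = 4, N = 19 → Tm = 64.9 + 41·(4 − 16.4)/19 = 38.1°C.
Reverse: G+C = 9, N = 21 → Tm = 64.9 + 41·(9 − 16.4)/21 = 50.5°C.
|ΔTm| = |38.1 − 50.5| = 12.4°C, > 3.5°C.

|ΔTm| = 12.4°C; the pair is not acceptable.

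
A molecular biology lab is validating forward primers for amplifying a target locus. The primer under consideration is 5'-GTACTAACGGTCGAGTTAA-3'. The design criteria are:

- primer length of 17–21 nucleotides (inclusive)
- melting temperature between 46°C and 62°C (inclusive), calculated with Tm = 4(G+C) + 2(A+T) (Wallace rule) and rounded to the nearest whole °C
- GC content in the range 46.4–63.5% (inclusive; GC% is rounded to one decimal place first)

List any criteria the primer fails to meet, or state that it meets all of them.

Base counts: A=6, T=5, G=5, C=3 (length 19).
length: length 19 ✓
Tm: Tm = 2·11 + 4·8 = 54°C ✓
GC content: GC 8/19 = 42.1%, outside 46.4–63.5% ✗

Fails: GC content.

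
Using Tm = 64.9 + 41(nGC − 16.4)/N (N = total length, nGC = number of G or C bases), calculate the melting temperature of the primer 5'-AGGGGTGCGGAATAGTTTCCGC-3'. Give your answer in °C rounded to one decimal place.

58.6°C

Base counts: A=4, T=5, G=9, C=4; G+C = 13, N = 22.
Tm = 64.9 + 41·(13 − 16.4)/22 = 64.9 + -139.40/22 = 58.6°C.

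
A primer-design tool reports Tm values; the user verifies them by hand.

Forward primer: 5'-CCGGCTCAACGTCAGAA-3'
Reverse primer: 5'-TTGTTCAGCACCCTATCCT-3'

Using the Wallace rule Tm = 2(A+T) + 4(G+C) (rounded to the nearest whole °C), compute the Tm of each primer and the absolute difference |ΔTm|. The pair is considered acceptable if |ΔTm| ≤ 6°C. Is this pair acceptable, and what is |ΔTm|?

|ΔTm| = 2°C; the pair is acceptable.

Forward: A=5 T=2 G=4 C=6 → Tm = 2·7 + 4·10 = 54°C.
Reverse: A=3 T=7 G=2 C=7 → Tm = 2·10 + 4·9 = 56°C.
|ΔTm| = |54 − 56| = 2°C, ≤ 6°C.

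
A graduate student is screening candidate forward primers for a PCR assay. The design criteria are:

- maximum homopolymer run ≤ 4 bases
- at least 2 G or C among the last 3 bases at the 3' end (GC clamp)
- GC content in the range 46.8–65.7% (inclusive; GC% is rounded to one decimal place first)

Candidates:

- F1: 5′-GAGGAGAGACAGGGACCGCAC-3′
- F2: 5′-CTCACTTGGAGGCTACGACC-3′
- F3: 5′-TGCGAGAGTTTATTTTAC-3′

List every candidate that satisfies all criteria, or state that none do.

F2 only.

F1 (21 nt, A=7 T=0 G=9 C=5): longest run = 3 ✓; 3' end CAC has 2 G/C ✓; GC 14/21 = 66.7%, outside 46.8–65.7% ✗ — fails.
F2 (20 nt, A=4 T=4 G=5 C=7): longest run = 2 ✓; 3' end ACC has 2 G/C ✓; GC 12/20 = 60.0% ✓ — passes.
F3 (18 nt, A=4 T=8 G=4 C=2): longest run = 4 ✓; 3' end TAC has 1 G/C, need ≥2 ✗; GC 6/18 = 33.3%, outside 46.8–65.7% ✗ — fails.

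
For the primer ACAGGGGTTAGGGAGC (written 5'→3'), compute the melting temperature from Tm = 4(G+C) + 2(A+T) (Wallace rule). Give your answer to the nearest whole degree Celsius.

52°C

Base counts: A=4, T=2, G=8, C=2 (length 16).
Tm = 2·(4+2) + 4·(8+2) = 2·6 + 4·10 = 12 + 40 = 52°C.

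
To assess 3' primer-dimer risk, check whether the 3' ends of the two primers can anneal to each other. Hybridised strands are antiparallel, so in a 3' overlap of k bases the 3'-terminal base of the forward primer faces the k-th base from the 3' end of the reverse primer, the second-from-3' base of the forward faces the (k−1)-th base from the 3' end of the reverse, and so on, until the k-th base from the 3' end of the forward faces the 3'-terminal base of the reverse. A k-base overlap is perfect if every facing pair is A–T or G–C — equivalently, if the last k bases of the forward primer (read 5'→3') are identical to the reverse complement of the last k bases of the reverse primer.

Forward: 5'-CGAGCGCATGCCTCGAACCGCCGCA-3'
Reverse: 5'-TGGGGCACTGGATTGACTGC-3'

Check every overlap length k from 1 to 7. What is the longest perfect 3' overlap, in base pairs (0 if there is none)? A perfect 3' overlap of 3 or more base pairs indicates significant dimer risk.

Last 7 bases (5'→3') — forward …CGCCGCA, reverse …TGACTGC.
Reverse complement of the reverse primer's last 7 bases: GCAGTCA; its first k bases are the reverse complement of the reverse primer's last k bases, so a perfect k-base overlap needs the forward primer's last k bases to equal them.
Comparing (forward last k vs required): k=1: A vs G ✗; k=2: CA vs GC ✗; k=3: GCA vs GCA ✓; k=4: CGCA vs GCAG ✗; k=5: CCGCA vs GCAGT ✗; k=6: GCCGCA vs GCAGTC ✗; k=7: CGCCGCA vs GCAGTCA ✗.
Only k = 3 is perfect, so the longest perfect 3' overlap is 3.

Longest perfect overlap: 3 complementary base pairs; significant dimer risk (threshold 3).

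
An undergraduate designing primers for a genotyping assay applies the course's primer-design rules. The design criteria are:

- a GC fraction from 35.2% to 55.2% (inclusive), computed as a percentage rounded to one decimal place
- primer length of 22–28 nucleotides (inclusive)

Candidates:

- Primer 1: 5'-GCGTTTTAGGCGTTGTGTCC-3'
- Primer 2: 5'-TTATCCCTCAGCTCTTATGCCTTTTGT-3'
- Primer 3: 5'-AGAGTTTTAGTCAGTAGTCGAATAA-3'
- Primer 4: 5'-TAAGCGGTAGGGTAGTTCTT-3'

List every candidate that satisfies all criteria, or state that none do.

Primer 2 only.

Primer 1 (20 nt, A=1 T=8 G=7 C=4): GC 11/20 = 55.0% ✓; length 20, outside 22–28 ✗ — fails.
Primer 2 (27 nt, A=3 T=13 G=3 C=8): GC 11/27 = 40.7% ✓; length 27 ✓ — passes.
Primer 3 (25 nt, A=9 T=8 G=6 C=2): GC 8/25 = 32.0%, outside 35.2–55.2% ✗; length 25 ✓ — fails.
Primer 4 (20 nt, A=4 T=7 G=7 C=2): GC 9/20 = 45.0% ✓; length 20, outside 22–28 ✗ — fails.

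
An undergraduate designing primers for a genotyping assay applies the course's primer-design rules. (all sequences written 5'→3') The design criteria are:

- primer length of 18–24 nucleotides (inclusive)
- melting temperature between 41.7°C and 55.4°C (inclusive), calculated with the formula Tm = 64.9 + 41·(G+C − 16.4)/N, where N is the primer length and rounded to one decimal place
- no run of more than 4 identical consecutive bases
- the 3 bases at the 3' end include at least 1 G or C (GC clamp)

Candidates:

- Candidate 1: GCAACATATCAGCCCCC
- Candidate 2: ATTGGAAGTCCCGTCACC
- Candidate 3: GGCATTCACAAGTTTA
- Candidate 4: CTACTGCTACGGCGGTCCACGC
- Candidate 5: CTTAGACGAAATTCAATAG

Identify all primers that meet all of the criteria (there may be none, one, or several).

Candidate 1 (17 nt, A=5 T=2 G=2 C=8): length 17, outside 18–24 ✗; Tm = 64.9 + 41·(10 − 16.4)/17 = 49.5°C ✓; longest run = 5, exceeds 4 ✗; 3' end CCC has 3 G/C ✓ — fails.
Candidate 2 (18 nt, A=4 T=4 G=4 C=6): length 18 ✓; Tm = 64.9 + 41·(10 − 16.4)/18 = 50.3°C ✓; longest run = 3 ✓; 3' end ACC has 2 G/C ✓ — passes.
Candidate 3 (16 nt, A=5 T=5 G=3 C=3): length 16, outside 18–24 ✗; Tm = 64.9 + 41·(6 − 16.4)/16 = 38.3°C, outside 41.7–55.4°C ✗; longest run = 3 ✓; 3' end TTA has 0 G/C, need ≥1 ✗ — fails.
Candidate 4 (22 nt, A=3 T=4 G=6 C=9): length 22 ✓; Tm = 64.9 + 41·(15 − 16.4)/22 = 62.3°C, outside 41.7–55.4°C ✗; longest run = 2 ✓; 3' end CGC has 3 G/C ✓ — fails.
Candidate 5 (19 nt, A=8 T=5 G=3 C=3): length 19 ✓; Tm = 64.9 + 41·(6 − 16.4)/19 = 42.5°C ✓; longest run = 3 ✓; 3' end TAG has 1 G/C ✓ — passes.

Candidate 2 and Candidate 5.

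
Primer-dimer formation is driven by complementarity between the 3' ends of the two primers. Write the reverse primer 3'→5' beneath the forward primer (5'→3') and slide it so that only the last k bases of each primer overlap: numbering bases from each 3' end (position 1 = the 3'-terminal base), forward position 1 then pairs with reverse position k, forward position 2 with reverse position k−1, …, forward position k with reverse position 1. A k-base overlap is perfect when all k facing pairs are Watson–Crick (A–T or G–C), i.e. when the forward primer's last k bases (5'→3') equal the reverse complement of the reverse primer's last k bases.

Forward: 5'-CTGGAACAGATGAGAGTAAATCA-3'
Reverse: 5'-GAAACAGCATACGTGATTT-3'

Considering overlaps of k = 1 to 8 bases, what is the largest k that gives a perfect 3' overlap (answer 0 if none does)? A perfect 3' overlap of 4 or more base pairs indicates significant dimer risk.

Last 8 bases (5'→3') — forward …GTAAATCA, reverse …CGTGATTT.
Reverse complement of the reverse primer's last 8 bases: AAATCACG; its first k bases are the reverse complement of the reverse primer's last k bases, so a perfect k-base overlap needs the forward primer's last k bases to equal them.
Comparing (forward last k vs required): k=1: A vs A ✓; k=2: CA vs AA ✗; k=3: TCA vs AAA ✗; k=4: ATCA vs AAAT ✗; k=5: AATCA vs AAATC ✗; k=6: AAATCA vs AAATCA ✓; k=7: TAAATCA vs AAATCAC ✗; k=8: GTAAATCA vs AAATCACG ✗.
Perfect overlaps at k = 1, 6; the largest is 6.

Longest perfect overlap: 6 complementary base pairs; significant dimer risk (threshold 4).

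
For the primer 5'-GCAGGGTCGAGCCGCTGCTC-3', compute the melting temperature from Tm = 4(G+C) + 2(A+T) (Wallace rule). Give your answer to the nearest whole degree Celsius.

70°C

Base counts: A=2, T=3, G=8, C=7 (length 20).
Tm = 2·(2+3) + 4·(8+7) = 2·5 + 4·15 = 10 + 60 = 70°C.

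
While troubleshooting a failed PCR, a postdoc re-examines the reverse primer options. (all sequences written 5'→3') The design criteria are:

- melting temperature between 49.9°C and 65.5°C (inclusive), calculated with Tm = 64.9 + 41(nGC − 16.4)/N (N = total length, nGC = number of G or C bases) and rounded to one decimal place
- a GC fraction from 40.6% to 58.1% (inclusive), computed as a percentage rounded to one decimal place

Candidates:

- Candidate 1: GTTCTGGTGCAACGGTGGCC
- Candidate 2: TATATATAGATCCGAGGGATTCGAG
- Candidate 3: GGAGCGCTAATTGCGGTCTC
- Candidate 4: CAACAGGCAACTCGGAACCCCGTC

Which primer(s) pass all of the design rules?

Candidate 1 (20 nt, A=2 T=5 G=8 C=5): Tm = 64.9 + 41·(13 − 16.4)/20 = 57.9°C ✓; GC 13/20 = 65.0%, outside 40.6–58.1% ✗ — fails.
Candidate 2 (25 nt, A=8 T=7 G=7 C=3): Tm = 64.9 + 41·(10 − 16.4)/25 = 54.4°C ✓; GC 10/25 = 40.0%, outside 40.6–58.1% ✗ — fails.
Candidate 3 (20 nt, A=3 T=5 G=7 C=5): Tm = 64.9 + 41·(12 − 16.4)/20 = 55.9°C ✓; GC 12/20 = 60.0%, outside 40.6–58.1% ✗ — fails.
Candidate 4 (24 nt, A=7 T=2 G=5 C=10): Tm = 64.9 + 41·(15 − 16.4)/24 = 62.5°C ✓; GC 15/24 = 62.5%, outside 40.6–58.1% ✗ — fails.

None of the candidates satisfy all criteria.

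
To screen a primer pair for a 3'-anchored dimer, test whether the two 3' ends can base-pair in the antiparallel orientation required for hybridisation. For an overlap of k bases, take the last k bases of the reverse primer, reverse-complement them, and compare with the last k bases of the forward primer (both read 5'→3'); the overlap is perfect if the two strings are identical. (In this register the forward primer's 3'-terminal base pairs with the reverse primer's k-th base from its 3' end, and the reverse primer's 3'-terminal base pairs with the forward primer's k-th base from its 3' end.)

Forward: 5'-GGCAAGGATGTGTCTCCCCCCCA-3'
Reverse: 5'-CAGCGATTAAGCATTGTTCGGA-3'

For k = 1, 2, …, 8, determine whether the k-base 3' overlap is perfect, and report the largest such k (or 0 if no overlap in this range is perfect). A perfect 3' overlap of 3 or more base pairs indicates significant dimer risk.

Longest perfect overlap: 0 complementary base pairs; below the dimer-risk threshold (threshold 3).

Last 8 bases (5'→3') — forward …CCCCCCCA, reverse …TGTTCGGA.
Reverse complement of the reverse primer's last 8 bases: TCCGAACA; its first k bases are the reverse complement of the reverse primer's last k bases, so a perfect k-base overlap needs the forward primer's last k bases to equal them.
Comparing (forward last k vs required): k=1: A vs T ✗; k=2: CA vs TC ✗; k=3: CCA vs TCC ✗; k=4: CCCA vs TCCG ✗; k=5: CCCCA vs TCCGA ✗; k=6: CCCCCA vs TCCGAA ✗; k=7: CCCCCCA vs TCCGAAC ✗; k=8: CCCCCCCA vs TCCGAACA ✗.
No overlap length from 1 to 8 is perfect, so the longest perfect 3' overlap is 0.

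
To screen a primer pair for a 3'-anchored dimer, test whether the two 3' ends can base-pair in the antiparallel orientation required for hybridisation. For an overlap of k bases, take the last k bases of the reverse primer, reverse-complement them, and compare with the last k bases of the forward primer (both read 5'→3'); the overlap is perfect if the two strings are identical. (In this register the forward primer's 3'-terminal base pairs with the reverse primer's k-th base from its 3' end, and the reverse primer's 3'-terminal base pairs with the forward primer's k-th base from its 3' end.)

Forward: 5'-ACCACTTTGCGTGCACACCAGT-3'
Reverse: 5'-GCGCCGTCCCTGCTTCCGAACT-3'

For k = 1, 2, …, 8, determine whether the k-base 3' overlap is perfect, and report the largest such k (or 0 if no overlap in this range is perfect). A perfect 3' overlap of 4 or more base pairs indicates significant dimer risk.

Longest perfect overlap: 3 complementary base pairs; below the dimer-risk threshold (threshold 4).

Last 8 bases (5'→3') — forward …ACACCAGT, reverse …TCCGAACT.
Reverse complement of the reverse primer's last 8 bases: AGTTCGGA; its first k bases are the reverse complement of the reverse primer's last k bases, so a perfect k-base overlap needs the forward primer's last k bases to equal them.
Comparing (forward last k vs required): k=1: T vs A ✗; k=2: GT vs AG ✗; k=3: AGT vs AGT ✓; k=4: CAGT vs AGTT ✗; k=5: CCAGT vs AGTTC ✗; k=6: ACCAGT vs AGTTCG ✗; k=7: CACCAGT vs AGTTCGG ✗; k=8: ACACCAGT vs AGTTCGGA ✗.
Only k = 3 is perfect, so the longest perfect 3' overlap is 3.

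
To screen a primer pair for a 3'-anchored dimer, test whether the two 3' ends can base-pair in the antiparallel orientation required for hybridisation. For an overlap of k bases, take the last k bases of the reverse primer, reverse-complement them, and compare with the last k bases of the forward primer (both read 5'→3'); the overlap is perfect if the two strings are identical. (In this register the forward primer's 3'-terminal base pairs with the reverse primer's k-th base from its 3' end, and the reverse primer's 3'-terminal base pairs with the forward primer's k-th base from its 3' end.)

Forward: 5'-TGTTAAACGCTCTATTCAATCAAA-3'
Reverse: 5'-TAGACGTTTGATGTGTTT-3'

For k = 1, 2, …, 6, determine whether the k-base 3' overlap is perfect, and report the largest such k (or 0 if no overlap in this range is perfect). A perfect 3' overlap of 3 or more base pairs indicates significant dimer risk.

Last 6 bases (5'→3') — forward …ATCAAA, reverse …GTGTTT.
Reverse complement of the reverse primer's last 6 bases: AAACAC; its first k bases are the reverse complement of the reverse primer's last k bases, so a perfect k-base overlap needs the forward primer's last k bases to equal them.
Comparing (forward last k vs required): k=1: A vs A ✓; k=2: AA vs AA ✓; k=3: AAA vs AAA ✓; k=4: CAAA vs AAAC ✗; k=5: TCAAA vs AAACA ✗; k=6: ATCAAA vs AAACAC ✗.
Perfect overlaps at k = 1, 2, 3; the largest is 3.

Longest perfect overlap: 3 complementary base pairs; significant dimer risk (threshold 3).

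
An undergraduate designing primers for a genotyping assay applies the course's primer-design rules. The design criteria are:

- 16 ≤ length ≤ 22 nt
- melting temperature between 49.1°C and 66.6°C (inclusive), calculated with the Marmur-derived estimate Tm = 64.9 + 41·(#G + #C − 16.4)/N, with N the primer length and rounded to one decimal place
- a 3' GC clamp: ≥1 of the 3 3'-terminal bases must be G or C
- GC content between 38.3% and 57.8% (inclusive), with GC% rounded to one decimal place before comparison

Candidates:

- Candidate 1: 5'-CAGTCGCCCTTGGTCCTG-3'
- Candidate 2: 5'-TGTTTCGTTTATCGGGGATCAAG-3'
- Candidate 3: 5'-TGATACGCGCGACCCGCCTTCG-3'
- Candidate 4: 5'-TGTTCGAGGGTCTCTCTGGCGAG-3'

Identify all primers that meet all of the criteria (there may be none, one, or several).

None of the candidates satisfy all criteria.

Candidate 1 (18 nt, A=1 T=5 G=5 C=7): length 18 ✓; Tm = 64.9 + 41·(12 − 16.4)/18 = 54.9°C ✓; 3' end CTG has 2 G/C ✓; GC 12/18 = 66.7%, outside 38.3–57.8% ✗ — fails.
Candidate 2 (23 nt, A=4 T=9 G=7 C=3): length 23, outside 16–22 ✗; Tm = 64.9 + 41·(10 − 16.4)/23 = 53.5°C ✓; 3' end AAG has 1 G/C ✓; GC 10/23 = 43.5% ✓ — fails.
Candidate 3 (22 nt, A=3 T=4 G=6 C=9): length 22 ✓; Tm = 64.9 + 41·(15 − 16.4)/22 = 62.3°C ✓; 3' end TCG has 2 G/C ✓; GC 15/22 = 68.2%, outside 38.3–57.8% ✗ — fails.
Candidate 4 (23 nt, A=2 T=7 G=9 C=5): length 23, outside 16–22 ✗; Tm = 64.9 + 41·(14 − 16.4)/23 = 60.6°C ✓; 3' end GAG has 2 G/C ✓; GC 14/23 = 60.9%, outside 38.3–57.8% ✗ — fails.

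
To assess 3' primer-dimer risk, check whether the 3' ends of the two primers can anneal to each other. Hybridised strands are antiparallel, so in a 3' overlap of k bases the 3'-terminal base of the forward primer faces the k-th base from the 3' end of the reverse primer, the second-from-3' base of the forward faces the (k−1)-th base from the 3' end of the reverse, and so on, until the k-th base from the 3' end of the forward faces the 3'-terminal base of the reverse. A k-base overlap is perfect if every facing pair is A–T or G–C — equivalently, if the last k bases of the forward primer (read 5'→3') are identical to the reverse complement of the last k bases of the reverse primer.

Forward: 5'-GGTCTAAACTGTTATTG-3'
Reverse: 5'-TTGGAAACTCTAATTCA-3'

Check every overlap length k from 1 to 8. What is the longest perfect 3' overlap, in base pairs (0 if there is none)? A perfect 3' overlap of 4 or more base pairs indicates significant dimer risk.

Longest perfect overlap: 2 complementary base pairs; below the dimer-risk threshold (threshold 4).

Last 8 bases (5'→3') — forward …TGTTATTG, reverse …CTAATTCA.
Reverse complement of the reverse primer's last 8 bases: TGAATTAG; its first k bases are the reverse complement of the reverse primer's last k bases, so a perfect k-base overlap needs the forward primer's last k bases to equal them.
Comparing (forward last k vs required): k=1: G vs T ✗; k=2: TG vs TG ✓; k=3: TTG vs TGA ✗; k=4: ATTG vs TGAA ✗; k=5: TATTG vs TGAAT ✗; k=6: TTATTG vs TGAATT ✗; k=7: GTTATTG vs TGAATTA ✗; k=8: TGTTATTG vs TGAATTAG ✗.
Only k = 2 is perfect, so the longest perfect 3' overlap is 2.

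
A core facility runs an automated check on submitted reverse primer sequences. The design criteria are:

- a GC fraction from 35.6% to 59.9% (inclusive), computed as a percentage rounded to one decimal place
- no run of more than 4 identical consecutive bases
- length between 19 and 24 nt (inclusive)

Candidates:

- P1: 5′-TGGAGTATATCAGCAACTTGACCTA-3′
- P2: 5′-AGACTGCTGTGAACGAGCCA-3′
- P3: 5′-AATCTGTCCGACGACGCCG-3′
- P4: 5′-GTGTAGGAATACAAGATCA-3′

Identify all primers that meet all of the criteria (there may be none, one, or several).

P2 and P4.

P1 (25 nt, A=8 T=7 G=5 C=5): GC 10/25 = 40.0% ✓; longest run = 2 ✓; length 25, outside 19–24 ✗ — fails.
P2 (20 nt, A=6 T=3 G=6 C=5): GC 11/20 = 55.0% ✓; longest run = 2 ✓; length 20 ✓ — passes.
P3 (19 nt, A=4 T=3 G=5 C=7): GC 12/19 = 63.2%, outside 35.6–59.9% ✗; longest run = 2 ✓; length 19 ✓ — fails.
P4 (19 nt, A=8 T=4 G=5 C=2): GC 7/19 = 36.8% ✓; longest run = 2 ✓; length 19 ✓ — passes.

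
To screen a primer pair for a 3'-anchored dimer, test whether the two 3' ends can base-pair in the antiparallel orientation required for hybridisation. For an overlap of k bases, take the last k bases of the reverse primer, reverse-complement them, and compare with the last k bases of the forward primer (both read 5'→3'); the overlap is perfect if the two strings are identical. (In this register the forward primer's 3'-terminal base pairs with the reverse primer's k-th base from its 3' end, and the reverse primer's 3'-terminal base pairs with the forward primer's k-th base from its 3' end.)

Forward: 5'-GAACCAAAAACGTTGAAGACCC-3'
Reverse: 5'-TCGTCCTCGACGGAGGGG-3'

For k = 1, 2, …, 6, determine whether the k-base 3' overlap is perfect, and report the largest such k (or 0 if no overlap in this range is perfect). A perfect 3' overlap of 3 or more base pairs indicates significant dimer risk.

Longest perfect overlap: 3 complementary base pairs; significant dimer risk (threshold 3).

Last 6 bases (5'→3') — forward …AGACCC, reverse …GAGGGG.
Reverse complement of the reverse primer's last 6 bases: CCCCTC; its first k bases are the reverse complement of the reverse primer's last k bases, so a perfect k-base overlap needs the forward primer's last k bases to equal them.
Comparing (forward last k vs required): k=1: C vs C ✓; k=2: CC vs CC ✓; k=3: CCC vs CCC ✓; k=4: ACCC vs CCCC ✗; k=5: GACCC vs CCCCT ✗; k=6: AGACCC vs CCCCTC ✗.
Perfect overlaps at k = 1, 2, 3; the largest is 3.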